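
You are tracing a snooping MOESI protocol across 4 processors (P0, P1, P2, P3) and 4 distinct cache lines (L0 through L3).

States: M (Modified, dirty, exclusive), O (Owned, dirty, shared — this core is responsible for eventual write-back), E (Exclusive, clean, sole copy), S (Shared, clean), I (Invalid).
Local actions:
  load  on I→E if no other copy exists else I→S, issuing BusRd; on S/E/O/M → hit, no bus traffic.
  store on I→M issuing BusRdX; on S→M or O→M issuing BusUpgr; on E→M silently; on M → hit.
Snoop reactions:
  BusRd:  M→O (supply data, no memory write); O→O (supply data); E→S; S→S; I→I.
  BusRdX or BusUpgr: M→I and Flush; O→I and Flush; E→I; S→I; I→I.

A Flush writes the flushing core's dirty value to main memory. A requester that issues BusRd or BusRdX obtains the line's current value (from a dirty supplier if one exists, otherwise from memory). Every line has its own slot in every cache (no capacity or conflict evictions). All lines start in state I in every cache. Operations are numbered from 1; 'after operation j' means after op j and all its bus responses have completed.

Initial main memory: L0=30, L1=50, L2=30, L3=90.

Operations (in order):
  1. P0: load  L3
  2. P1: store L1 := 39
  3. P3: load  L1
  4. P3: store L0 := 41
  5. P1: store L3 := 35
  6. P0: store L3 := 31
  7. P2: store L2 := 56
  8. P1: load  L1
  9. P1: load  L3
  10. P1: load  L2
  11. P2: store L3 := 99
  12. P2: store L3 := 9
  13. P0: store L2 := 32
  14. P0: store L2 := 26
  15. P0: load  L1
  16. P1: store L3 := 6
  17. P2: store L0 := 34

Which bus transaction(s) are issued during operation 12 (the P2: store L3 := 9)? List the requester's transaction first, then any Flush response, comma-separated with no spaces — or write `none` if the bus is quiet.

  op1 P0: load  L3 → E/I/I/I on L3; bus BusRd; mem=90
  op2 P1: store L1 := 39 → I/M/I/I on L1; bus BusRdX; mem=50
  op3 P3: load  L1 → I/O/I/S on L1; bus BusRd; mem=50
  op4 P3: store L0 := 41 → I/I/I/M on L0; bus BusRdX; mem=30
  op5 P1: store L3 := 35 → I/M/I/I on L3; bus BusRdX; mem=90
  op6 P0: store L3 := 31 → M/I/I/I on L3; bus BusRdX Flush; mem=35
  op7 P2: store L2 := 56 → I/I/M/I on L2; bus BusRdX; mem=30
  op8 P1: load  L1 → I/O/I/S on L1; bus (none); mem=50
  op9 P1: load  L3 → O/S/I/I on L3; bus BusRd; mem=35
  op10 P1: load  L2 → I/S/O/I on L2; bus BusRd; mem=30
  op11 P2: store L3 := 99 → I/I/M/I on L3; bus BusRdX Flush; mem=31
  op12 P2: store L3 := 9 → I/I/M/I on L3; bus (none); mem=31
  op13 P0: store L2 := 32 → M/I/I/I on L2; bus BusRdX Flush; mem=56
  op14 P0: store L2 := 26 → M/I/I/I on L2; bus (none); mem=56
  op15 P0: load  L1 → S/O/I/S on L1; bus BusRd; mem=50
  op16 P1: store L3 := 6 → I/M/I/I on L3; bus BusRdX Flush; mem=9
  op17 P2: store L0 := 34 → I/I/M/I on L0; bus BusRdX Flush; mem=41

bus = none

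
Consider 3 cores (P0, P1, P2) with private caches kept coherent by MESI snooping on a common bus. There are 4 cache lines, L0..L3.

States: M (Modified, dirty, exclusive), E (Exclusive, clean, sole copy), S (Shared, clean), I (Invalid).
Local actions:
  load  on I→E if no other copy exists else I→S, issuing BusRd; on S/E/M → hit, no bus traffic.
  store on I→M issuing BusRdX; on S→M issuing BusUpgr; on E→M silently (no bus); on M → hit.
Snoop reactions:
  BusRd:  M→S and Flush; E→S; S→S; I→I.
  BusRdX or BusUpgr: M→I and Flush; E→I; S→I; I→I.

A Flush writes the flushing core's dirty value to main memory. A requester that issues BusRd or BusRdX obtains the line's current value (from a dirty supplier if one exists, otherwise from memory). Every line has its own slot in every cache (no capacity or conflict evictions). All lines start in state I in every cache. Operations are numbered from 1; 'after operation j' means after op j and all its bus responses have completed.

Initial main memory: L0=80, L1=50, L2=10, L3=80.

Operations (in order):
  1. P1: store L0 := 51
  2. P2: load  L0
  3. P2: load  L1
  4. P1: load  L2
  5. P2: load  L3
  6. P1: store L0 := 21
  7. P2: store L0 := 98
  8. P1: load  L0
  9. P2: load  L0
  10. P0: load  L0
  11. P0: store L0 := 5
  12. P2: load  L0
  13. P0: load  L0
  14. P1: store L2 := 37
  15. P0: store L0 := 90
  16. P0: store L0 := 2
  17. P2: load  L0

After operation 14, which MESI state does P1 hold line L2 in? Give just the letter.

  op1 P1: store L0 := 51 → I/M/I on L0; bus BusRdX; mem=80
  op2 P2: load  L0 → I/S/S on L0; bus BusRd Flush; mem=51
  op3 P2: load  L1 → I/I/E on L1; bus BusRd; mem=50
  op4 P1: load  L2 → I/E/I on L2; bus BusRd; mem=10
  op5 P2: load  L3 → I/I/E on L3; bus BusRd; mem=80
  op6 P1: store L0 := 21 → I/M/I on L0; bus BusUpgr; mem=51
  op7 P2: store L0 := 98 → I/I/M on L0; bus BusRdX Flush; mem=21
  op8 P1: load  L0 → I/S/S on L0; bus BusRd Flush; mem=98
  op9 P2: load  L0 → I/S/S on L0; bus (none); mem=98
  op10 P0: load  L0 → S/S/S on L0; bus BusRd; mem=98
  op11 P0: store L0 := 5 → M/I/I on L0; bus BusUpgr; mem=98
  op12 P2: load  L0 → S/I/S on L0; bus BusRd Flush; mem=5
  op13 P0: load  L0 → S/I/S on L0; bus (none); mem=5
  op14 P1: store L2 := 37 → I/M/I on L2; bus (none); mem=10
  op15 P0: store L0 := 90 → M/I/I on L0; bus BusUpgr; mem=5
  op16 P0: store L0 := 2 → M/I/I on L0; bus (none); mem=5
  op17 P2: load  L0 → S/I/S on L0; bus BusRd Flush; mem=2

state = M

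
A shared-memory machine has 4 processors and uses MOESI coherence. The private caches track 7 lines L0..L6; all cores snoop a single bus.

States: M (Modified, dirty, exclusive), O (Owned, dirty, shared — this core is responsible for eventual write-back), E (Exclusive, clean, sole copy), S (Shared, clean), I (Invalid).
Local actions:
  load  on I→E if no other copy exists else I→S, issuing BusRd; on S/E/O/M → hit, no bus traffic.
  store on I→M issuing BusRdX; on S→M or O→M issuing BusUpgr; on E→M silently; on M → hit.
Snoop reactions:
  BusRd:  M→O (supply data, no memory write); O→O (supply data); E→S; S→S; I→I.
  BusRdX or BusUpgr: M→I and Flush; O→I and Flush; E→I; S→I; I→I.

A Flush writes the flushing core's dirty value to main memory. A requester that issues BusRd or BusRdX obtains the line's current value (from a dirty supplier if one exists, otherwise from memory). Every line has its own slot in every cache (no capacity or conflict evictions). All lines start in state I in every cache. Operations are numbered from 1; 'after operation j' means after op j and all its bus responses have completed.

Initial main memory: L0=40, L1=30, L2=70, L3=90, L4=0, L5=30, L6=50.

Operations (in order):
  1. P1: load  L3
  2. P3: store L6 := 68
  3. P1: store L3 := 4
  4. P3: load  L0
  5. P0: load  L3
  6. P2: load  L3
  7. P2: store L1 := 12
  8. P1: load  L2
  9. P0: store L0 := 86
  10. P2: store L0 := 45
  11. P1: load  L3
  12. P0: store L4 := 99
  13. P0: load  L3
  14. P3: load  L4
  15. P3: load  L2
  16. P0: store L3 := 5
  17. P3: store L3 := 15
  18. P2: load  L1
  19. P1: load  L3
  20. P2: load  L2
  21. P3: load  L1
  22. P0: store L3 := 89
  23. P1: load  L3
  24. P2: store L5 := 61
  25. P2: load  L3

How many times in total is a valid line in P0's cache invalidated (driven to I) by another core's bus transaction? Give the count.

invalidations = 2

  op1 P1: load  L3 → I/E/I/I on L3; bus BusRd; mem=90
  op2 P3: store L6 := 68 → I/I/I/M on L6; bus BusRdX; mem=50
  op3 P1: store L3 := 4 → I/M/I/I on L3; bus (none); mem=90
  op4 P3: load  L0 → I/I/I/E on L0; bus BusRd; mem=40
  op5 P0: load  L3 → S/O/I/I on L3; bus BusRd; mem=90
  op6 P2: load  L3 → S/O/S/I on L3; bus BusRd; mem=90
  op7 P2: store L1 := 12 → I/I/M/I on L1; bus BusRdX; mem=30
  op8 P1: load  L2 → I/E/I/I on L2; bus BusRd; mem=70
  op9 P0: store L0 := 86 → M/I/I/I on L0; bus BusRdX; mem=40
  op10 P2: store L0 := 45 → I/I/M/I on L0; bus BusRdX Flush; mem=86
  op11 P1: load  L3 → S/O/S/I on L3; bus (none); mem=90
  op12 P0: store L4 := 99 → M/I/I/I on L4; bus BusRdX; mem=0
  op13 P0: load  L3 → S/O/S/I on L3; bus (none); mem=90
  op14 P3: load  L4 → O/I/I/S on L4; bus BusRd; mem=0
  op15 P3: load  L2 → I/S/I/S on L2; bus BusRd; mem=70
  op16 P0: store L3 := 5 → M/I/I/I on L3; bus BusUpgr Flush; mem=4
  op17 P3: store L3 := 15 → I/I/I/M on L3; bus BusRdX Flush; mem=5
  op18 P2: load  L1 → I/I/M/I on L1; bus (none); mem=30
  op19 P1: load  L3 → I/S/I/O on L3; bus BusRd; mem=5
  op20 P2: load  L2 → I/S/S/S on L2; bus BusRd; mem=70
  op21 P3: load  L1 → I/I/O/S on L1; bus BusRd; mem=30
  op22 P0: store L3 := 89 → M/I/I/I on L3; bus BusRdX Flush; mem=15
  op23 P1: load  L3 → O/S/I/I on L3; bus BusRd; mem=15
  op24 P2: store L5 := 61 → I/I/M/I on L5; bus BusRdX; mem=30
  op25 P2: load  L3 → O/S/S/I on L3; bus BusRd; mem=15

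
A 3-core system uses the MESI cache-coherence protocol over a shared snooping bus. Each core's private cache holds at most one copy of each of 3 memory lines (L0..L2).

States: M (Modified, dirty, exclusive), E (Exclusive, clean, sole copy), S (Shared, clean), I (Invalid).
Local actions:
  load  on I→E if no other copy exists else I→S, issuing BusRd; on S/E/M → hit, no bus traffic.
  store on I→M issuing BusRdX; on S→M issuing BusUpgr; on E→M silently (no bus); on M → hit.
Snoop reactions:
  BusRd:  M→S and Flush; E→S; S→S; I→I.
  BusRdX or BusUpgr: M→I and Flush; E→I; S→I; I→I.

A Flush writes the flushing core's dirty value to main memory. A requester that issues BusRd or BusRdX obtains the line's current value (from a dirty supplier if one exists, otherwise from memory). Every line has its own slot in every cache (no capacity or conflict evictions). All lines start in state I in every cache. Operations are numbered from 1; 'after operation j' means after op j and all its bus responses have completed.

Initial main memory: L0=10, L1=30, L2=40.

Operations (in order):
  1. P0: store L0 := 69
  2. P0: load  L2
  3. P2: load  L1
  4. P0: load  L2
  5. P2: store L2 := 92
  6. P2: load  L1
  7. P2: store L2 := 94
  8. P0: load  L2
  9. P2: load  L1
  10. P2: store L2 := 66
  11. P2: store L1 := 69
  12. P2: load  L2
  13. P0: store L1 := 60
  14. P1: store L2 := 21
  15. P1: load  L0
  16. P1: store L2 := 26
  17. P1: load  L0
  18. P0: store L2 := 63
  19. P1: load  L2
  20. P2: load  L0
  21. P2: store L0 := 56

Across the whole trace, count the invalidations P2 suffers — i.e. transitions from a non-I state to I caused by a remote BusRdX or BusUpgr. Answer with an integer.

invalidations = 2

step 1: P0: store L0 := 69  ⟶  MII  (L0)  txn=BusRdX  M[L0]=10
step 2: P0: load  L2  ⟶  EII  (L2)  txn=BusRd  M[L2]=40
step 3: P2: load  L1  ⟶  IIE  (L1)  txn=BusRd  M[L1]=30
step 4: P0: load  L2  ⟶  EII  (L2)  txn=∅  M[L2]=40
step 5: P2: store L2 := 92  ⟶  IIM  (L2)  txn=BusRdX  M[L2]=40
step 6: P2: load  L1  ⟶  IIE  (L1)  txn=∅  M[L1]=30
step 7: P2: store L2 := 94  ⟶  IIM  (L2)  txn=∅  M[L2]=40
step 8: P0: load  L2  ⟶  SIS  (L2)  txn=BusRd+Flush  M[L2]=94
step 9: P2: load  L1  ⟶  IIE  (L1)  txn=∅  M[L1]=30
step 10: P2: store L2 := 66  ⟶  IIM  (L2)  txn=BusUpgr  M[L2]=94
step 11: P2: store L1 := 69  ⟶  IIM  (L1)  txn=∅  M[L1]=30
step 12: P2: load  L2  ⟶  IIM  (L2)  txn=∅  M[L2]=94
step 13: P0: store L1 := 60  ⟶  MII  (L1)  txn=BusRdX+Flush  M[L1]=69
step 14: P1: store L2 := 21  ⟶  IMI  (L2)  txn=BusRdX+Flush  M[L2]=66
step 15: P1: load  L0  ⟶  SSI  (L0)  txn=BusRd+Flush  M[L0]=69
step 16: P1: store L2 := 26  ⟶  IMI  (L2)  txn=∅  M[L2]=66
step 17: P1: load  L0  ⟶  SSI  (L0)  txn=∅  M[L0]=69
step 18: P0: store L2 := 63  ⟶  MII  (L2)  txn=BusRdX+Flush  M[L2]=26
step 19: P1: load  L2  ⟶  SSI  (L2)  txn=BusRd+Flush  M[L2]=63
step 20: P2: load  L0  ⟶  SSS  (L0)  txn=BusRd  M[L0]=69
step 21: P2: store L0 := 56  ⟶  IIM  (L0)  txn=BusUpgr  M[L0]=69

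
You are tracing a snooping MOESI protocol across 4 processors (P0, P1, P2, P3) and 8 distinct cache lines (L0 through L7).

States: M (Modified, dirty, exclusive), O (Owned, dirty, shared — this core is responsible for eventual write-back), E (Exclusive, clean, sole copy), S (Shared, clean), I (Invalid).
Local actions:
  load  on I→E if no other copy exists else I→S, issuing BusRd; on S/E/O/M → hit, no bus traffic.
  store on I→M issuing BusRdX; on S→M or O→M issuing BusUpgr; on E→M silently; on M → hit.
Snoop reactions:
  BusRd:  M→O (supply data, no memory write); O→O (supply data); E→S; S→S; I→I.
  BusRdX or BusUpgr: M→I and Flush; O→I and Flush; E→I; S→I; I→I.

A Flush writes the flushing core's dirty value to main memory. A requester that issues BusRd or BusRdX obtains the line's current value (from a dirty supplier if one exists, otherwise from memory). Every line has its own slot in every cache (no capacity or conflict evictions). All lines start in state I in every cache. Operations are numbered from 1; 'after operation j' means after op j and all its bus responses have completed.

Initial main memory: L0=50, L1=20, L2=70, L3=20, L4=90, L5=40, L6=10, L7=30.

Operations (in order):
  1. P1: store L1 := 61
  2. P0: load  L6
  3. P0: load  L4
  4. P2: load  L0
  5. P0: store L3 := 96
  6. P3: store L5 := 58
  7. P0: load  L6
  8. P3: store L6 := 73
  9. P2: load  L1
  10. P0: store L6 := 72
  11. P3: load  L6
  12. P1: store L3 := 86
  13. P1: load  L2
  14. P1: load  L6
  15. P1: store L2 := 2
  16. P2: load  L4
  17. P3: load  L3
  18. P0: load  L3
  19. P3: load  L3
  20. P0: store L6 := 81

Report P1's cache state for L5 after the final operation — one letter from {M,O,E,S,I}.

[1] P1: store L1 := 61 | P0:I, P1:M(61), P2:I, P3:I | bus: BusRdX
[2] P0: load  L6 | P0:E(10), P1:I, P2:I, P3:I | bus: BusRd
[3] P0: load  L4 | P0:E(90), P1:I, P2:I, P3:I | bus: BusRd
[4] P2: load  L0 | P0:I, P1:I, P2:E(50), P3:I | bus: BusRd
[5] P0: store L3 := 96 | P0:M(96), P1:I, P2:I, P3:I | bus: BusRdX
[6] P3: store L5 := 58 | P0:I, P1:I, P2:I, P3:M(58) | bus: BusRdX
[7] P0: load  L6 | P0:E(10), P1:I, P2:I, P3:I | bus: none
[8] P3: store L6 := 73 | P0:I, P1:I, P2:I, P3:M(73) | bus: BusRdX
[9] P2: load  L1 | P0:I, P1:O(61), P2:S(61), P3:I | bus: BusRd
[10] P0: store L6 := 72 | P0:M(72), P1:I, P2:I, P3:I | bus: BusRdX,Flush
[11] P3: load  L6 | P0:O(72), P1:I, P2:I, P3:S(72) | bus: BusRd
[12] P1: store L3 := 86 | P0:I, P1:M(86), P2:I, P3:I | bus: BusRdX,Flush
[13] P1: load  L2 | P0:I, P1:E(70), P2:I, P3:I | bus: BusRd
[14] P1: load  L6 | P0:O(72), P1:S(72), P2:I, P3:S(72) | bus: BusRd
[15] P1: store L2 := 2 | P0:I, P1:M(2), P2:I, P3:I | bus: none
[16] P2: load  L4 | P0:S(90), P1:I, P2:S(90), P3:I | bus: BusRd
[17] P3: load  L3 | P0:I, P1:O(86), P2:I, P3:S(86) | bus: BusRd
[18] P0: load  L3 | P0:S(86), P1:O(86), P2:I, P3:S(86) | bus: BusRd
[19] P3: load  L3 | P0:S(86), P1:O(86), P2:I, P3:S(86) | bus: none
[20] P0: store L6 := 81 | P0:M(81), P1:I, P2:I, P3:I | bus: BusUpgr

state = I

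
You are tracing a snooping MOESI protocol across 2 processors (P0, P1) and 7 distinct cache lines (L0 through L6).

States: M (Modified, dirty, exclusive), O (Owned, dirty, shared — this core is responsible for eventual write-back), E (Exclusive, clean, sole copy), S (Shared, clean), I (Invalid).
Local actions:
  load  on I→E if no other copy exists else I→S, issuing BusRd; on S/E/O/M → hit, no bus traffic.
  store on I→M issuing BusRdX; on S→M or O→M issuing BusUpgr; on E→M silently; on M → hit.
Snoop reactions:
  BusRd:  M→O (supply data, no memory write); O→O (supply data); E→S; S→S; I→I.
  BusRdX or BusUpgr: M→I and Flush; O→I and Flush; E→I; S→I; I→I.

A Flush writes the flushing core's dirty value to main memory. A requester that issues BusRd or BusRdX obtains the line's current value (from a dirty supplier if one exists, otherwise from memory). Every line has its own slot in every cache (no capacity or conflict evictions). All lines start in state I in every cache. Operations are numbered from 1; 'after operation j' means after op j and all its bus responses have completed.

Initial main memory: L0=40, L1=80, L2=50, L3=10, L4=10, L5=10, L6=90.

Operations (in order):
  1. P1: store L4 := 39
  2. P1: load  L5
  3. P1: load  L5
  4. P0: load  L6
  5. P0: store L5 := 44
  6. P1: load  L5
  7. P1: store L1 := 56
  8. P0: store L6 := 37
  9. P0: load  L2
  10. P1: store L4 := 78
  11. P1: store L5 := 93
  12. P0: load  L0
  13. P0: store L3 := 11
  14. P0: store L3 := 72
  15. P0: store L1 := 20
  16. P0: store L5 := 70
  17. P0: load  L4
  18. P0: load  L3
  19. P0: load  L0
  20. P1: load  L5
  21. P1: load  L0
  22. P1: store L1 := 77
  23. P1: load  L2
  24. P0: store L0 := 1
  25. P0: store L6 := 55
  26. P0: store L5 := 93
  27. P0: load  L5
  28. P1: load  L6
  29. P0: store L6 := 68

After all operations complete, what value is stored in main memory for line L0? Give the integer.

memory[L0] = 40

step 1: P1: store L4 := 39  ⟶  IM  (L4)  txn=BusRdX  M[L4]=10
step 2: P1: load  L5  ⟶  IE  (L5)  txn=BusRd  M[L5]=10
step 3: P1: load  L5  ⟶  IE  (L5)  txn=∅  M[L5]=10
step 4: P0: load  L6  ⟶  EI  (L6)  txn=BusRd  M[L6]=90
step 5: P0: store L5 := 44  ⟶  MI  (L5)  txn=BusRdX  M[L5]=10
step 6: P1: load  L5  ⟶  OS  (L5)  txn=BusRd  M[L5]=10
step 7: P1: store L1 := 56  ⟶  IM  (L1)  txn=BusRdX  M[L1]=80
step 8: P0: store L6 := 37  ⟶  MI  (L6)  txn=∅  M[L6]=90
step 9: P0: load  L2  ⟶  EI  (L2)  txn=BusRd  M[L2]=50
step 10: P1: store L4 := 78  ⟶  IM  (L4)  txn=∅  M[L4]=10
step 11: P1: store L5 := 93  ⟶  IM  (L5)  txn=BusUpgr+Flush  M[L5]=44
step 12: P0: load  L0  ⟶  EI  (L0)  txn=BusRd  M[L0]=40
step 13: P0: store L3 := 11  ⟶  MI  (L3)  txn=BusRdX  M[L3]=10
step 14: P0: store L3 := 72  ⟶  MI  (L3)  txn=∅  M[L3]=10
step 15: P0: store L1 := 20  ⟶  MI  (L1)  txn=BusRdX+Flush  M[L1]=56
step 16: P0: store L5 := 70  ⟶  MI  (L5)  txn=BusRdX+Flush  M[L5]=93
step 17: P0: load  L4  ⟶  SO  (L4)  txn=BusRd  M[L4]=10
step 18: P0: load  L3  ⟶  MI  (L3)  txn=∅  M[L3]=10
step 19: P0: load  L0  ⟶  EI  (L0)  txn=∅  M[L0]=40
step 20: P1: load  L5  ⟶  OS  (L5)  txn=BusRd  M[L5]=93
step 21: P1: load  L0  ⟶  SS  (L0)  txn=BusRd  M[L0]=40
step 22: P1: store L1 := 77  ⟶  IM  (L1)  txn=BusRdX+Flush  M[L1]=20
step 23: P1: load  L2  ⟶  SS  (L2)  txn=BusRd  M[L2]=50
step 24: P0: store L0 := 1  ⟶  MI  (L0)  txn=BusUpgr  M[L0]=40
step 25: P0: store L6 := 55  ⟶  MI  (L6)  txn=∅  M[L6]=90
step 26: P0: store L5 := 93  ⟶  MI  (L5)  txn=BusUpgr  M[L5]=93
step 27: P0: load  L5  ⟶  MI  (L5)  txn=∅  M[L5]=93
step 28: P1: load  L6  ⟶  OS  (L6)  txn=BusRd  M[L6]=90
step 29: P0: store L6 := 68  ⟶  MI  (L6)  txn=BusUpgr  M[L6]=90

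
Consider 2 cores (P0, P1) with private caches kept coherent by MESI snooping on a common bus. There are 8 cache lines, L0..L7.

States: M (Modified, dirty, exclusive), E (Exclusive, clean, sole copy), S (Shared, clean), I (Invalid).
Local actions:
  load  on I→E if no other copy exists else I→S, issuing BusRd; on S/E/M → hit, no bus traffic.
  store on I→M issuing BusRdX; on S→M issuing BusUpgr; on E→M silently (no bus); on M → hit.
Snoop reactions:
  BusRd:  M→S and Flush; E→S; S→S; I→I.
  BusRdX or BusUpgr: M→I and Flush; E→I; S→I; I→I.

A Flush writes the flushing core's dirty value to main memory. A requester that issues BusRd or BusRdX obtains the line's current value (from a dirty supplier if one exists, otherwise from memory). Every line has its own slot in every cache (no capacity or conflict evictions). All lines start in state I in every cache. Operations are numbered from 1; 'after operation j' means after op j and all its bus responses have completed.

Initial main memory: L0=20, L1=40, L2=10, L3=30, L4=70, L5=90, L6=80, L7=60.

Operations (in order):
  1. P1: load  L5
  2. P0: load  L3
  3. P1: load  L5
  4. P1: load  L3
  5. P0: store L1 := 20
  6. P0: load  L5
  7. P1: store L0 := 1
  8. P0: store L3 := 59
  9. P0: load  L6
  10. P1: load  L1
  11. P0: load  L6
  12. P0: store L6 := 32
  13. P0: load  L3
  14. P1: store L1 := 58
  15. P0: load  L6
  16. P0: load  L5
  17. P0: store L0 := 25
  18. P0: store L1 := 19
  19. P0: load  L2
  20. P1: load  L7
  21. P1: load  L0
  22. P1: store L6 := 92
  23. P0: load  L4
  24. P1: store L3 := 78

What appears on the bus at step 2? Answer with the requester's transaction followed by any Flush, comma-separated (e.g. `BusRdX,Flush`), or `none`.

[1] P1: load  L5 | P0:I, P1:E(90) | bus: BusRd
[2] P0: load  L3 | P0:E(30), P1:I | bus: BusRd
[3] P1: load  L5 | P0:I, P1:E(90) | bus: none
[4] P1: load  L3 | P0:S(30), P1:S(30) | bus: BusRd
[5] P0: store L1 := 20 | P0:M(20), P1:I | bus: BusRdX
[6] P0: load  L5 | P0:S(90), P1:S(90) | bus: BusRd
[7] P1: store L0 := 1 | P0:I, P1:M(1) | bus: BusRdX
[8] P0: store L3 := 59 | P0:M(59), P1:I | bus: BusUpgr
[9] P0: load  L6 | P0:E(80), P1:I | bus: BusRd
[10] P1: load  L1 | P0:S(20), P1:S(20) | bus: BusRd,Flush
[11] P0: load  L6 | P0:E(80), P1:I | bus: none
[12] P0: store L6 := 32 | P0:M(32), P1:I | bus: none
[13] P0: load  L3 | P0:M(59), P1:I | bus: none
[14] P1: store L1 := 58 | P0:I, P1:M(58) | bus: BusUpgr
[15] P0: load  L6 | P0:M(32), P1:I | bus: none
[16] P0: load  L5 | P0:S(90), P1:S(90) | bus: none
[17] P0: store L0 := 25 | P0:M(25), P1:I | bus: BusRdX,Flush
[18] P0: store L1 := 19 | P0:M(19), P1:I | bus: BusRdX,Flush
[19] P0: load  L2 | P0:E(10), P1:I | bus: BusRd
[20] P1: load  L7 | P0:I, P1:E(60) | bus: BusRd
[21] P1: load  L0 | P0:S(25), P1:S(25) | bus: BusRd,Flush
[22] P1: store L6 := 92 | P0:I, P1:M(92) | bus: BusRdX,Flush
[23] P0: load  L4 | P0:E(70), P1:I | bus: BusRd
[24] P1: store L3 := 78 | P0:I, P1:M(78) | bus: BusRdX,Flush

bus = BusRd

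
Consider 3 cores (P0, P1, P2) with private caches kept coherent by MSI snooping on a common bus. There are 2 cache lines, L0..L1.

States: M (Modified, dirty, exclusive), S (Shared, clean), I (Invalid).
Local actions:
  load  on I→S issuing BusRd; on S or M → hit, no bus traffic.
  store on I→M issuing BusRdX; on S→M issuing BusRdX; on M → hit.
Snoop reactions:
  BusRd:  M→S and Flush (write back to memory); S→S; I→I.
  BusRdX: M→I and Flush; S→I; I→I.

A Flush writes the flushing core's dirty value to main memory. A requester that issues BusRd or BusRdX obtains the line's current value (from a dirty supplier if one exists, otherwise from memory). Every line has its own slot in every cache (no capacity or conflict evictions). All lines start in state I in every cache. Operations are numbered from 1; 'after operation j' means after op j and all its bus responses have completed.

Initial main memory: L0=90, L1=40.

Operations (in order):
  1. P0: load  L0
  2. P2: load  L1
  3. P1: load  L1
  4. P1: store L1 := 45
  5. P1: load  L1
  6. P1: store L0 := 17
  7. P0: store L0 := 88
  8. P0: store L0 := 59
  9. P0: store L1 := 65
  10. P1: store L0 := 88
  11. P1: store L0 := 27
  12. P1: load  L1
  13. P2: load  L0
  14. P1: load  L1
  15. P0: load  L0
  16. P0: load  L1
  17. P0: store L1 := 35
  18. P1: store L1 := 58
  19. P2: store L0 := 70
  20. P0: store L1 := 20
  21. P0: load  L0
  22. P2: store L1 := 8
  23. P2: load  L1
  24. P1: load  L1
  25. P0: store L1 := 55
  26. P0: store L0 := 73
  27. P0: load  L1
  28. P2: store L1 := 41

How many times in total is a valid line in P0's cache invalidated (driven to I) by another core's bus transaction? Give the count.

step 1: P0: load  L0  ⟶  SII  (L0)  txn=BusRd  M[L0]=90
step 2: P2: load  L1  ⟶  IIS  (L1)  txn=BusRd  M[L1]=40
step 3: P1: load  L1  ⟶  ISS  (L1)  txn=BusRd  M[L1]=40
step 4: P1: store L1 := 45  ⟶  IMI  (L1)  txn=BusRdX  M[L1]=40
step 5: P1: load  L1  ⟶  IMI  (L1)  txn=∅  M[L1]=40
step 6: P1: store L0 := 17  ⟶  IMI  (L0)  txn=BusRdX  M[L0]=90
step 7: P0: store L0 := 88  ⟶  MII  (L0)  txn=BusRdX+Flush  M[L0]=17
step 8: P0: store L0 := 59  ⟶  MII  (L0)  txn=∅  M[L0]=17
step 9: P0: store L1 := 65  ⟶  MII  (L1)  txn=BusRdX+Flush  M[L1]=45
step 10: P1: store L0 := 88  ⟶  IMI  (L0)  txn=BusRdX+Flush  M[L0]=59
step 11: P1: store L0 := 27  ⟶  IMI  (L0)  txn=∅  M[L0]=59
step 12: P1: load  L1  ⟶  SSI  (L1)  txn=BusRd+Flush  M[L1]=65
step 13: P2: load  L0  ⟶  ISS  (L0)  txn=BusRd+Flush  M[L0]=27
step 14: P1: load  L1  ⟶  SSI  (L1)  txn=∅  M[L1]=65
step 15: P0: load  L0  ⟶  SSS  (L0)  txn=BusRd  M[L0]=27
step 16: P0: load  L1  ⟶  SSI  (L1)  txn=∅  M[L1]=65
step 17: P0: store L1 := 35  ⟶  MII  (L1)  txn=BusRdX  M[L1]=65
step 18: P1: store L1 := 58  ⟶  IMI  (L1)  txn=BusRdX+Flush  M[L1]=35
step 19: P2: store L0 := 70  ⟶  IIM  (L0)  txn=BusRdX  M[L0]=27
step 20: P0: store L1 := 20  ⟶  MII  (L1)  txn=BusRdX+Flush  M[L1]=58
step 21: P0: load  L0  ⟶  SIS  (L0)  txn=BusRd+Flush  M[L0]=70
step 22: P2: store L1 := 8  ⟶  IIM  (L1)  txn=BusRdX+Flush  M[L1]=20
step 23: P2: load  L1  ⟶  IIM  (L1)  txn=∅  M[L1]=20
step 24: P1: load  L1  ⟶  ISS  (L1)  txn=BusRd+Flush  M[L1]=8
step 25: P0: store L1 := 55  ⟶  MII  (L1)  txn=BusRdX  M[L1]=8
step 26: P0: store L0 := 73  ⟶  MII  (L0)  txn=BusRdX  M[L0]=70
step 27: P0: load  L1  ⟶  MII  (L1)  txn=∅  M[L1]=8
step 28: P2: store L1 := 41  ⟶  IIM  (L1)  txn=BusRdX+Flush  M[L1]=55

invalidations = 6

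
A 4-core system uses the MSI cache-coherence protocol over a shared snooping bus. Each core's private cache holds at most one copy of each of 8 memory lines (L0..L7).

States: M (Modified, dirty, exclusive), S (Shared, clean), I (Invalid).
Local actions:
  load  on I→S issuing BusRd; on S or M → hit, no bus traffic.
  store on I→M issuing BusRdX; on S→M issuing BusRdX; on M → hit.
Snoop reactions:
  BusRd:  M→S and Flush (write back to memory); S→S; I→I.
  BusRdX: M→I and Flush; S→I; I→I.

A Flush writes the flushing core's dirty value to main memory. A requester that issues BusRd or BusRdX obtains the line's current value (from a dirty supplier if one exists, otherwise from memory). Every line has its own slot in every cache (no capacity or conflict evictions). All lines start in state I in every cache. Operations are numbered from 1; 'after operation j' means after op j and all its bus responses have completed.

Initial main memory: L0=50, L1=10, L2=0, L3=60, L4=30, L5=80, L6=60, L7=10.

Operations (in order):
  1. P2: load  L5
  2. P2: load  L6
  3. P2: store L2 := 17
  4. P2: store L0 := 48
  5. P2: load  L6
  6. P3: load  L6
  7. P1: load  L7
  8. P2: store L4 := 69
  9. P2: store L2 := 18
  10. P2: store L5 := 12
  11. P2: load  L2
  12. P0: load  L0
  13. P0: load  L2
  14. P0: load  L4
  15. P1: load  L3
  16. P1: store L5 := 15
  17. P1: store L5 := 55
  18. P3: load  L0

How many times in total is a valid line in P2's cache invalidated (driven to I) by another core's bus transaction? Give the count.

step 1: P2: load  L5  ⟶  IISI  (L5)  txn=BusRd  M[L5]=80
step 2: P2: load  L6  ⟶  IISI  (L6)  txn=BusRd  M[L6]=60
step 3: P2: store L2 := 17  ⟶  IIMI  (L2)  txn=BusRdX  M[L2]=0
step 4: P2: store L0 := 48  ⟶  IIMI  (L0)  txn=BusRdX  M[L0]=50
step 5: P2: load  L6  ⟶  IISI  (L6)  txn=∅  M[L6]=60
step 6: P3: load  L6  ⟶  IISS  (L6)  txn=BusRd  M[L6]=60
step 7: P1: load  L7  ⟶  ISII  (L7)  txn=BusRd  M[L7]=10
step 8: P2: store L4 := 69  ⟶  IIMI  (L4)  txn=BusRdX  M[L4]=30
step 9: P2: store L2 := 18  ⟶  IIMI  (L2)  txn=∅  M[L2]=0
step 10: P2: store L5 := 12  ⟶  IIMI  (L5)  txn=BusRdX  M[L5]=80
step 11: P2: load  L2  ⟶  IIMI  (L2)  txn=∅  M[L2]=0
step 12: P0: load  L0  ⟶  SISI  (L0)  txn=BusRd+Flush  M[L0]=48
step 13: P0: load  L2  ⟶  SISI  (L2)  txn=BusRd+Flush  M[L2]=18
step 14: P0: load  L4  ⟶  SISI  (L4)  txn=BusRd+Flush  M[L4]=69
step 15: P1: load  L3  ⟶  ISII  (L3)  txn=BusRd  M[L3]=60
step 16: P1: store L5 := 15  ⟶  IMII  (L5)  txn=BusRdX+Flush  M[L5]=12
step 17: P1: store L5 := 55  ⟶  IMII  (L5)  txn=∅  M[L5]=12
step 18: P3: load  L0  ⟶  SISS  (L0)  txn=BusRd  M[L0]=48

invalidations = 1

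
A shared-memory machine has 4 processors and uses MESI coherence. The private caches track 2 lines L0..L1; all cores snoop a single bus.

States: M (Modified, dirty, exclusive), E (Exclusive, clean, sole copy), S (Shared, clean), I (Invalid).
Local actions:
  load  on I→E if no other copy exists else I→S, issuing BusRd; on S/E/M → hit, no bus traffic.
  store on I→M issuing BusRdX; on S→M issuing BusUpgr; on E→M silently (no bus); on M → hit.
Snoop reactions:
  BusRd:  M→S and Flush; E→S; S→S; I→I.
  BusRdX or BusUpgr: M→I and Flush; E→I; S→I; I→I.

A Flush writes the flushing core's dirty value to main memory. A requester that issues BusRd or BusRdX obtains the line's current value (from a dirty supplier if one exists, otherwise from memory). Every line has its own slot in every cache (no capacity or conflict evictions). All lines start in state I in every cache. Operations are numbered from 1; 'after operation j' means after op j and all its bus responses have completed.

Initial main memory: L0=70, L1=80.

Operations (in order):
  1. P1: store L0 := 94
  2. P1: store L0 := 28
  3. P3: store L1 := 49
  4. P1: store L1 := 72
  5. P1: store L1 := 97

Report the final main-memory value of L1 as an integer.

memory[L1] = 49

step 1: P1: store L0 := 94  ⟶  IMII  (L0)  txn=BusRdX  M[L0]=70
step 2: P1: store L0 := 28  ⟶  IMII  (L0)  txn=∅  M[L0]=70
step 3: P3: store L1 := 49  ⟶  IIIM  (L1)  txn=BusRdX  M[L1]=80
step 4: P1: store L1 := 72  ⟶  IMII  (L1)  txn=BusRdX+Flush  M[L1]=49
step 5: P1: store L1 := 97  ⟶  IMII  (L1)  txn=∅  M[L1]=49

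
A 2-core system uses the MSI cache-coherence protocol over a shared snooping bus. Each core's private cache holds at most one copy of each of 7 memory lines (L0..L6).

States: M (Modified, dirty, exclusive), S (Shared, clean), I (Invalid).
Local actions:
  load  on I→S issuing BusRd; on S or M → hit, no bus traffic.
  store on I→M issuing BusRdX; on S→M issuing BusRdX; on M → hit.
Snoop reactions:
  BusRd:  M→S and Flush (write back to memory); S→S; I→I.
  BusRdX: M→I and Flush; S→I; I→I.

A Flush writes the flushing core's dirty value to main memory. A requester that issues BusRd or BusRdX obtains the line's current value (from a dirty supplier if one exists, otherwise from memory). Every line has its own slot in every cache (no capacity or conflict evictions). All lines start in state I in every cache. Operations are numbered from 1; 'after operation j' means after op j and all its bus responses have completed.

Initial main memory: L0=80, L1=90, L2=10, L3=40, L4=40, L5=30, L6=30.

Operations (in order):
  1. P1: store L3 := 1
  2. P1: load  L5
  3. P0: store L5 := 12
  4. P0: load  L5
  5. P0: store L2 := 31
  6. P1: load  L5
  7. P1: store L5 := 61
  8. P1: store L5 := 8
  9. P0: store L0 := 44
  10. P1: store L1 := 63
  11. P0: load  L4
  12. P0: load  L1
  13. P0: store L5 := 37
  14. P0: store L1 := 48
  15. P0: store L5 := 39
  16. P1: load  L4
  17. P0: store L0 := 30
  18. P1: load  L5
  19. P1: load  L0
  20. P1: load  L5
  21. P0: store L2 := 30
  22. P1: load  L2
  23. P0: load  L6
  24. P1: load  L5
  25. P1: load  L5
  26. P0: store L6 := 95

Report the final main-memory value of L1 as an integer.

memory[L1] = 63

step 1: P1: store L3 := 1  ⟶  IM  (L3)  txn=BusRdX  M[L3]=40
step 2: P1: load  L5  ⟶  IS  (L5)  txn=BusRd  M[L5]=30
step 3: P0: store L5 := 12  ⟶  MI  (L5)  txn=BusRdX  M[L5]=30
step 4: P0: load  L5  ⟶  MI  (L5)  txn=∅  M[L5]=30
step 5: P0: store L2 := 31  ⟶  MI  (L2)  txn=BusRdX  M[L2]=10
step 6: P1: load  L5  ⟶  SS  (L5)  txn=BusRd+Flush  M[L5]=12
step 7: P1: store L5 := 61  ⟶  IM  (L5)  txn=BusRdX  M[L5]=12
step 8: P1: store L5 := 8  ⟶  IM  (L5)  txn=∅  M[L5]=12
step 9: P0: store L0 := 44  ⟶  MI  (L0)  txn=BusRdX  M[L0]=80
step 10: P1: store L1 := 63  ⟶  IM  (L1)  txn=BusRdX  M[L1]=90
step 11: P0: load  L4  ⟶  SI  (L4)  txn=BusRd  M[L4]=40
step 12: P0: load  L1  ⟶  SS  (L1)  txn=BusRd+Flush  M[L1]=63
step 13: P0: store L5 := 37  ⟶  MI  (L5)  txn=BusRdX+Flush  M[L5]=8
step 14: P0: store L1 := 48  ⟶  MI  (L1)  txn=BusRdX  M[L1]=63
step 15: P0: store L5 := 39  ⟶  MI  (L5)  txn=∅  M[L5]=8
step 16: P1: load  L4  ⟶  SS  (L4)  txn=BusRd  M[L4]=40
step 17: P0: store L0 := 30  ⟶  MI  (L0)  txn=∅  M[L0]=80
step 18: P1: load  L5  ⟶  SS  (L5)  txn=BusRd+Flush  M[L5]=39
step 19: P1: load  L0  ⟶  SS  (L0)  txn=BusRd+Flush  M[L0]=30
step 20: P1: load  L5  ⟶  SS  (L5)  txn=∅  M[L5]=39
step 21: P0: store L2 := 30  ⟶  MI  (L2)  txn=∅  M[L2]=10
step 22: P1: load  L2  ⟶  SS  (L2)  txn=BusRd+Flush  M[L2]=30
step 23: P0: load  L6  ⟶  SI  (L6)  txn=BusRd  M[L6]=30
step 24: P1: load  L5  ⟶  SS  (L5)  txn=∅  M[L5]=39
step 25: P1: load  L5  ⟶  SS  (L5)  txn=∅  M[L5]=39
step 26: P0: store L6 := 95  ⟶  MI  (L6)  txn=BusRdX  M[L6]=30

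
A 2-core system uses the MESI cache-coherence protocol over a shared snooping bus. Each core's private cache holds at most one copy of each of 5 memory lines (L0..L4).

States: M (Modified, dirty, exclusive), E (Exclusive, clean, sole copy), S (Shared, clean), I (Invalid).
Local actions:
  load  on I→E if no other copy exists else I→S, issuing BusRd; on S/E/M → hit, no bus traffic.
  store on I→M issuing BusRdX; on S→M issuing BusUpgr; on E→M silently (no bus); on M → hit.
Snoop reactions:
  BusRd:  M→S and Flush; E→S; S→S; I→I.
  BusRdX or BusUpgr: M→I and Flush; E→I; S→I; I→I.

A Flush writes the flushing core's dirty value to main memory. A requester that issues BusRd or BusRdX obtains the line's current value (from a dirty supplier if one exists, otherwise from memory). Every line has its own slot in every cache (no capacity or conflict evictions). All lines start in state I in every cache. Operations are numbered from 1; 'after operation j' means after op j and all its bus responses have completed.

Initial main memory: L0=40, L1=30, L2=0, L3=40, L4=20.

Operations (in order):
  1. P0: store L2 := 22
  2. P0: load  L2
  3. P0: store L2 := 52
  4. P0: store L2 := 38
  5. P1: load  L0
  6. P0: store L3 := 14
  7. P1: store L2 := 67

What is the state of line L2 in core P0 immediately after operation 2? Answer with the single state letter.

state = M

1. P0: store L2 := 22  bus=[BusRdX]  L2: P0=M P1=I  mem[L2]=0
2. P0: load  L2  bus=[-]  L2: P0=M P1=I  mem[L2]=0
3. P0: store L2 := 52  bus=[-]  L2: P0=M P1=I  mem[L2]=0
4. P0: store L2 := 38  bus=[-]  L2: P0=M P1=I  mem[L2]=0
5. P1: load  L0  bus=[BusRd]  L0: P0=I P1=E  mem[L0]=40
6. P0: store L3 := 14  bus=[BusRdX]  L3: P0=M P1=I  mem[L3]=40
7. P1: store L2 := 67  bus=[BusRdX,Flush]  L2: P0=I P1=M  mem[L2]=38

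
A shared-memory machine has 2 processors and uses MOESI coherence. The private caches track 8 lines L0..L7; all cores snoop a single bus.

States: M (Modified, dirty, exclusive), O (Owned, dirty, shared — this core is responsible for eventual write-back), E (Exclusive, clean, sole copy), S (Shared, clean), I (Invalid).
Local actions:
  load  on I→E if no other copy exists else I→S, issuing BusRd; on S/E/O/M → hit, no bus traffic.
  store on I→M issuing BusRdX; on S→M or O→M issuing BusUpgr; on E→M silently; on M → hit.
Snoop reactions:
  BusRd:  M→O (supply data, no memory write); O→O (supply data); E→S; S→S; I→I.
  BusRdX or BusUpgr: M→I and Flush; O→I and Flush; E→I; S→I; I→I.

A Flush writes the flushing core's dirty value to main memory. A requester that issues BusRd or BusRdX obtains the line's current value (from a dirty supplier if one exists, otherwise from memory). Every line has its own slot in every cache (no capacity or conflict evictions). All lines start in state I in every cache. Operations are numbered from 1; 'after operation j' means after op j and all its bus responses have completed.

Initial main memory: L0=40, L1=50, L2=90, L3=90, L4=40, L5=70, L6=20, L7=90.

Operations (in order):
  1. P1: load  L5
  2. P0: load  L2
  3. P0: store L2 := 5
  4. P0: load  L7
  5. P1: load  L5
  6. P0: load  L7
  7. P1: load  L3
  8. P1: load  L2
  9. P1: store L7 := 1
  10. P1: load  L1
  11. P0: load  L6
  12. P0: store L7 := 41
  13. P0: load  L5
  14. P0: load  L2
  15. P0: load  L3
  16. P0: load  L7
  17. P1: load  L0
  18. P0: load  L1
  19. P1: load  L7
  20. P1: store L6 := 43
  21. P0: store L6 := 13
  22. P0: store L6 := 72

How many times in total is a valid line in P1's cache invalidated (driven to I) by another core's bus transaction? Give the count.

1. P1: load  L5  bus=[BusRd]  L5: P0=I P1=E  mem[L5]=70
2. P0: load  L2  bus=[BusRd]  L2: P0=E P1=I  mem[L2]=90
3. P0: store L2 := 5  bus=[-]  L2: P0=M P1=I  mem[L2]=90
4. P0: load  L7  bus=[BusRd]  L7: P0=E P1=I  mem[L7]=90
5. P1: load  L5  bus=[-]  L5: P0=I P1=E  mem[L5]=70
6. P0: load  L7  bus=[-]  L7: P0=E P1=I  mem[L7]=90
7. P1: load  L3  bus=[BusRd]  L3: P0=I P1=E  mem[L3]=90
8. P1: load  L2  bus=[BusRd]  L2: P0=O P1=S  mem[L2]=90
9. P1: store L7 := 1  bus=[BusRdX]  L7: P0=I P1=M  mem[L7]=90
10. P1: load  L1  bus=[BusRd]  L1: P0=I P1=E  mem[L1]=50
11. P0: load  L6  bus=[BusRd]  L6: P0=E P1=I  mem[L6]=20
12. P0: store L7 := 41  bus=[BusRdX,Flush]  L7: P0=M P1=I  mem[L7]=1
13. P0: load  L5  bus=[BusRd]  L5: P0=S P1=S  mem[L5]=70
14. P0: load  L2  bus=[-]  L2: P0=O P1=S  mem[L2]=90
15. P0: load  L3  bus=[BusRd]  L3: P0=S P1=S  mem[L3]=90
16. P0: load  L7  bus=[-]  L7: P0=M P1=I  mem[L7]=1
17. P1: load  L0  bus=[BusRd]  L0: P0=I P1=E  mem[L0]=40
18. P0: load  L1  bus=[BusRd]  L1: P0=S P1=S  mem[L1]=50
19. P1: load  L7  bus=[BusRd]  L7: P0=O P1=S  mem[L7]=1
20. P1: store L6 := 43  bus=[BusRdX]  L6: P0=I P1=M  mem[L6]=20
21. P0: store L6 := 13  bus=[BusRdX,Flush]  L6: P0=M P1=I  mem[L6]=43
22. P0: store L6 := 72  bus=[-]  L6: P0=M P1=I  mem[L6]=43

invalidations = 2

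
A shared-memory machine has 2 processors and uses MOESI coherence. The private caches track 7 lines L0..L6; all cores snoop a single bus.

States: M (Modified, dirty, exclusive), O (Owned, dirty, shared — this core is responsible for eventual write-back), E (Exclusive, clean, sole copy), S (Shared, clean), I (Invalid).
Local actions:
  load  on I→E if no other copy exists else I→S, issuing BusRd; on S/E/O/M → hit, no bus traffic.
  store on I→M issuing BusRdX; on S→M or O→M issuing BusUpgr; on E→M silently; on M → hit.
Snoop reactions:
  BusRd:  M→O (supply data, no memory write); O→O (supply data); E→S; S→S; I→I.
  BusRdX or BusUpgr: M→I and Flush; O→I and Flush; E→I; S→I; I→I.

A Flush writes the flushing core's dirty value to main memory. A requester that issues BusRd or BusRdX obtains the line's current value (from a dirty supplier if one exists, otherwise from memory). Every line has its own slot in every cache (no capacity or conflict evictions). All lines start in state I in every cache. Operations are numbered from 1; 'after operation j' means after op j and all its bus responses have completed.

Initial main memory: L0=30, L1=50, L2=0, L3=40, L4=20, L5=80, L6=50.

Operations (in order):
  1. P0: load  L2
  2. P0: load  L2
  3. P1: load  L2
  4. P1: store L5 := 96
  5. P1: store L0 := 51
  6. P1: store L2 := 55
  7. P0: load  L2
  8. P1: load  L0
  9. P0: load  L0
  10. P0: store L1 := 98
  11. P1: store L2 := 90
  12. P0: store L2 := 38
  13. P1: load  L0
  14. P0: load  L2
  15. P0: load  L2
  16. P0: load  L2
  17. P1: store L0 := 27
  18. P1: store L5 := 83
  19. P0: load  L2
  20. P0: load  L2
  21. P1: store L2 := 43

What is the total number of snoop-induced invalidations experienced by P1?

1. P0: load  L2  bus=[BusRd]  L2: P0=E P1=I  mem[L2]=0
2. P0: load  L2  bus=[-]  L2: P0=E P1=I  mem[L2]=0
3. P1: load  L2  bus=[BusRd]  L2: P0=S P1=S  mem[L2]=0
4. P1: store L5 := 96  bus=[BusRdX]  L5: P0=I P1=M  mem[L5]=80
5. P1: store L0 := 51  bus=[BusRdX]  L0: P0=I P1=M  mem[L0]=30
6. P1: store L2 := 55  bus=[BusUpgr]  L2: P0=I P1=M  mem[L2]=0
7. P0: load  L2  bus=[BusRd]  L2: P0=S P1=O  mem[L2]=0
8. P1: load  L0  bus=[-]  L0: P0=I P1=M  mem[L0]=30
9. P0: load  L0  bus=[BusRd]  L0: P0=S P1=O  mem[L0]=30
10. P0: store L1 := 98  bus=[BusRdX]  L1: P0=M P1=I  mem[L1]=50
11. P1: store L2 := 90  bus=[BusUpgr]  L2: P0=I P1=M  mem[L2]=0
12. P0: store L2 := 38  bus=[BusRdX,Flush]  L2: P0=M P1=I  mem[L2]=90
13. P1: load  L0  bus=[-]  L0: P0=S P1=O  mem[L0]=30
14. P0: load  L2  bus=[-]  L2: P0=M P1=I  mem[L2]=90
15. P0: load  L2  bus=[-]  L2: P0=M P1=I  mem[L2]=90
16. P0: load  L2  bus=[-]  L2: P0=M P1=I  mem[L2]=90
17. P1: store L0 := 27  bus=[BusUpgr]  L0: P0=I P1=M  mem[L0]=30
18. P1: store L5 := 83  bus=[-]  L5: P0=I P1=M  mem[L5]=80
19. P0: load  L2  bus=[-]  L2: P0=M P1=I  mem[L2]=90
20. P0: load  L2  bus=[-]  L2: P0=M P1=I  mem[L2]=90
21. P1: store L2 := 43  bus=[BusRdX,Flush]  L2: P0=I P1=M  mem[L2]=38

invalidations = 1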